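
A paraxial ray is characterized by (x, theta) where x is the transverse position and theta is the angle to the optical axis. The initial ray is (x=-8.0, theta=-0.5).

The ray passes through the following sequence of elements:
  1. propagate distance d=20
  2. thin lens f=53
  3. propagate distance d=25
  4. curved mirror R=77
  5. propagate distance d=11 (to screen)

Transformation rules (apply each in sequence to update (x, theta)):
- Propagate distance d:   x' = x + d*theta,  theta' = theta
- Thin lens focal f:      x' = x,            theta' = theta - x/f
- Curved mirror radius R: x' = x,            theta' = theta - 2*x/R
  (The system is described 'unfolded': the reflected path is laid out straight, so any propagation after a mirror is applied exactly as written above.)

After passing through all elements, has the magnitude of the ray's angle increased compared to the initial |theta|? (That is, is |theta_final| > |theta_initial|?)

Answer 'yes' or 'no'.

Answer: no

Derivation:
Initial: x=-8.0000 theta=-0.5000
After 1 (propagate distance d=20): x=-18.0000 theta=-0.5000
After 2 (thin lens f=53): x=-18.0000 theta=-17/106 (≈-0.1604)
After 3 (propagate distance d=25): x=-2333/106 (≈-22.0094) theta=-17/106 (≈-0.1604)
After 4 (curved mirror R=77): x=-2333/106 (≈-22.0094) theta=3357/8162 (≈0.4113)
After 5 (propagate distance d=11 (to screen)): x=-6487/371 (≈-17.4852) theta=3357/8162 (≈0.4113)
|theta_initial|=0.5000 |theta_final|=3357/8162 (≈0.4113) -> not increased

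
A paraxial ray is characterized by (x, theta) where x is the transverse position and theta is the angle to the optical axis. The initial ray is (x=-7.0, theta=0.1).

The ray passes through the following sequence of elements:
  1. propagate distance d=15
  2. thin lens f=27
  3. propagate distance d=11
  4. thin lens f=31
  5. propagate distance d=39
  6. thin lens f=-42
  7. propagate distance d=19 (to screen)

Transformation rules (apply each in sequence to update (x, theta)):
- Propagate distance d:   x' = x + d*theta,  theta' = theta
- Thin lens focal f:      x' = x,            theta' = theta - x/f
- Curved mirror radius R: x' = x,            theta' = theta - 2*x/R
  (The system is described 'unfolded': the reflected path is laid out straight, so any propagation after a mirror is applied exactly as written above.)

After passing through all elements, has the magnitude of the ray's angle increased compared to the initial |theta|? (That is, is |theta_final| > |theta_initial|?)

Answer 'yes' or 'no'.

Initial: x=-7.0000 theta=0.1000
After 1 (propagate distance d=15): x=-5.5000 theta=0.1000
After 2 (thin lens f=27): x=-5.5000 theta=41/135 (≈0.3037)
After 3 (propagate distance d=11): x=-583/270 (≈-2.1593) theta=41/135 (≈0.3037)
After 4 (thin lens f=31): x=-583/270 (≈-2.1593) theta=625/1674 (≈0.3734)
After 5 (propagate distance d=39): x=51901/4185 (≈12.4017) theta=625/1674 (≈0.3734)
After 6 (thin lens f=-42): x=51901/4185 (≈12.4017) theta=58763/87885 (≈0.6686)
After 7 (propagate distance d=19 (to screen)): x=2206418/87885 (≈25.1057) theta=58763/87885 (≈0.6686)
|theta_initial|=0.1000 |theta_final|=58763/87885 (≈0.6686) -> increased

Answer: yes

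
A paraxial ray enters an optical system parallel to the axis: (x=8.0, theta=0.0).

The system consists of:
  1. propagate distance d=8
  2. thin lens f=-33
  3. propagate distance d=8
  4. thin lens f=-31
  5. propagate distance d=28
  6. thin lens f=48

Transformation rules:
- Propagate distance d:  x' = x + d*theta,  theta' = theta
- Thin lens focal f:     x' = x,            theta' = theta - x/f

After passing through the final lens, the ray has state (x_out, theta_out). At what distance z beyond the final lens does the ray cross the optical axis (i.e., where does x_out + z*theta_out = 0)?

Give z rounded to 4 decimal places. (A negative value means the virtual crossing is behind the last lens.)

Answer: -933.5858

Derivation:
Initial: x=8.0000 theta=0.0000
After 1 (propagate distance d=8): x=8.0000 theta=0.0000
After 2 (thin lens f=-33): x=8.0000 theta=8/33 (≈0.2424)
After 3 (propagate distance d=8): x=328/33 (≈9.9394) theta=8/33 (≈0.2424)
After 4 (thin lens f=-31): x=328/33 (≈9.9394) theta=192/341 (≈0.5630)
After 5 (propagate distance d=28): x=26296/1023 (≈25.7048) theta=192/341 (≈0.5630)
After 6 (thin lens f=48): x=26296/1023 (≈25.7048) theta=169/6138 (≈0.0275)
z_focus = -x_out/theta_out = -(26296/1023)/(169/6138) = -157776/169 ≈ -933.5858
Rounded to 4 decimal places: z = -933.5858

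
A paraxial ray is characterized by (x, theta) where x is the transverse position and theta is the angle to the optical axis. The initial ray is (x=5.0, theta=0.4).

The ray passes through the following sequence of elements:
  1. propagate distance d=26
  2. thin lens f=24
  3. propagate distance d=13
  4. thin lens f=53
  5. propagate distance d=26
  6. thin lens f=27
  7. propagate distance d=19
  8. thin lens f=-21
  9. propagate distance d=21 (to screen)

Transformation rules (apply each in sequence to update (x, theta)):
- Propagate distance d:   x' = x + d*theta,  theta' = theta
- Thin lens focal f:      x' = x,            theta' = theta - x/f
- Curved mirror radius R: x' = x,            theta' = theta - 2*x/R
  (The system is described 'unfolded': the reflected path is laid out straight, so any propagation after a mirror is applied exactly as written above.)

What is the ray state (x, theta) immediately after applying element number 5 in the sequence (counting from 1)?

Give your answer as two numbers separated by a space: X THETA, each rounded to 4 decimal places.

Answer: -0.0385 -0.4730

Derivation:
Initial: x=5.0000 theta=0.4000
After 1 (propagate distance d=26): x=15.4000 theta=0.4000
After 2 (thin lens f=24): x=15.4000 theta=-29/120 (≈-0.2417)
After 3 (propagate distance d=13): x=1471/120 (≈12.2583) theta=-29/120 (≈-0.2417)
After 4 (thin lens f=53): x=1471/120 (≈12.2583) theta=-376/795 (≈-0.4730)
After 5 (propagate distance d=26): x=-49/1272 (≈-0.0385) theta=-376/795 (≈-0.4730)
Rounded to 4 decimal places: x = -0.0385, theta = -0.4730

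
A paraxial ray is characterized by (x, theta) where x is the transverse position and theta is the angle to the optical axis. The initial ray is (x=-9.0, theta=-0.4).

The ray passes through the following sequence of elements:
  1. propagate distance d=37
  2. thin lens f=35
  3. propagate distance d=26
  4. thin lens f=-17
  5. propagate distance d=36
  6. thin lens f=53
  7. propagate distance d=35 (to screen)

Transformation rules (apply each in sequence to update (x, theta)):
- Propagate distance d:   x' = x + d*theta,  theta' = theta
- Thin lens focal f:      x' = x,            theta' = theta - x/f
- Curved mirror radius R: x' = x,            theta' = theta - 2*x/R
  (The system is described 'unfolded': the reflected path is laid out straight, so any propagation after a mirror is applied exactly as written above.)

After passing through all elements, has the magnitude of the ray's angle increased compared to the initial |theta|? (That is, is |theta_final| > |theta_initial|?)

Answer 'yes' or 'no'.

Answer: no

Derivation:
Initial: x=-9.0000 theta=-0.4000
After 1 (propagate distance d=37): x=-23.8000 theta=-0.4000
After 2 (thin lens f=35): x=-23.8000 theta=0.2800
After 3 (propagate distance d=26): x=-16.5200 theta=0.2800
After 4 (thin lens f=-17): x=-16.5200 theta=-294/425 (≈-0.6918)
After 5 (propagate distance d=36): x=-3521/85 (≈-41.4235) theta=-294/425 (≈-0.6918)
After 6 (thin lens f=53): x=-3521/85 (≈-41.4235) theta=119/1325 (≈0.0898)
After 7 (propagate distance d=35 (to screen)): x=-172452/4505 (≈-38.2801) theta=119/1325 (≈0.0898)
|theta_initial|=0.4000 |theta_final|=119/1325 (≈0.0898) -> not increased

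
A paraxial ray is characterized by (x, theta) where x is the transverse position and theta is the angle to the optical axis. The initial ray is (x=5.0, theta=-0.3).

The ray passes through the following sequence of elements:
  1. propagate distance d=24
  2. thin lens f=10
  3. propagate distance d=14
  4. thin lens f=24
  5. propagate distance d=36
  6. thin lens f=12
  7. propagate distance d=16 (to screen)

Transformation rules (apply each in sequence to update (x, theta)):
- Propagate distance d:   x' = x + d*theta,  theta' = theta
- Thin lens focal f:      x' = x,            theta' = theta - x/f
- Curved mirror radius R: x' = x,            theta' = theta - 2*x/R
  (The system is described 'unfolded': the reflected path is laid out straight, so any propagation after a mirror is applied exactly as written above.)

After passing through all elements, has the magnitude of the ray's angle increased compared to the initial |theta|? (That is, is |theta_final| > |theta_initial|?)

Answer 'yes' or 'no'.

Answer: no

Derivation:
Initial: x=5.0000 theta=-0.3000
After 1 (propagate distance d=24): x=-2.2000 theta=-0.3000
After 2 (thin lens f=10): x=-2.2000 theta=-0.0800
After 3 (propagate distance d=14): x=-3.3200 theta=-0.0800
After 4 (thin lens f=24): x=-3.3200 theta=7/120 (≈0.0583)
After 5 (propagate distance d=36): x=-1.2200 theta=7/120 (≈0.0583)
After 6 (thin lens f=12): x=-1.2200 theta=0.1600
After 7 (propagate distance d=16 (to screen)): x=1.3400 theta=0.1600
|theta_initial|=0.3000 |theta_final|=0.1600 -> not increased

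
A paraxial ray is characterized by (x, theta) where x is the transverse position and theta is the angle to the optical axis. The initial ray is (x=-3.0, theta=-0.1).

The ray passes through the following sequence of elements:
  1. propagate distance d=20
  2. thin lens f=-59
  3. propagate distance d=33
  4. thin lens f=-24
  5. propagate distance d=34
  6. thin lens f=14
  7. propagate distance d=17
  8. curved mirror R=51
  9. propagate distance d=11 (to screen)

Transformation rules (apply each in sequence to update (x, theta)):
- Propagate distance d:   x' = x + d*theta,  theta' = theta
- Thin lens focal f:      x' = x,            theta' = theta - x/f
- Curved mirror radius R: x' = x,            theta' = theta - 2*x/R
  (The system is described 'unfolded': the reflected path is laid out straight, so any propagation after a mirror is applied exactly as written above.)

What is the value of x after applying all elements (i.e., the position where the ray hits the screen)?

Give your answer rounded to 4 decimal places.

Answer: 16.6652

Derivation:
Initial: x=-3.0000 theta=-0.1000
After 1 (propagate distance d=20): x=-5.0000 theta=-0.1000
After 2 (thin lens f=-59): x=-5.0000 theta=-109/590 (≈-0.1847)
After 3 (propagate distance d=33): x=-6547/590 (≈-11.0966) theta=-109/590 (≈-0.1847)
After 4 (thin lens f=-24): x=-6547/590 (≈-11.0966) theta=-9163/14160 (≈-0.6471)
After 5 (propagate distance d=34): x=-46867/1416 (≈-33.0982) theta=-9163/14160 (≈-0.6471)
After 6 (thin lens f=14): x=-46867/1416 (≈-33.0982) theta=85097/49560 (≈1.7171)
After 7 (propagate distance d=17): x=-24212/6195 (≈-3.9083) theta=85097/49560 (≈1.7171)
After 8 (curved mirror R=51): x=-24212/6195 (≈-3.9083) theta=4727339/2527560 (≈1.8703)
After 9 (propagate distance d=11 (to screen)): x=42122233/2527560 (≈16.6652) theta=4727339/2527560 (≈1.8703)
Rounded to 4 decimal places: x = 16.6652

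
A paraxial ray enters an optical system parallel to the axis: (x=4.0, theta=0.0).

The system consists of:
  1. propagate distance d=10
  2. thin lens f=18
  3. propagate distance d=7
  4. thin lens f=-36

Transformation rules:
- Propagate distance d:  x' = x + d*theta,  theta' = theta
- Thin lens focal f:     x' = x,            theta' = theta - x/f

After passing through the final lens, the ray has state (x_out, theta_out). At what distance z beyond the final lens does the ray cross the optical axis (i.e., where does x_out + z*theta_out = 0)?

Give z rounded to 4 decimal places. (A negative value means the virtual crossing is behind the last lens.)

Answer: 15.8400

Derivation:
Initial: x=4.0000 theta=0.0000
After 1 (propagate distance d=10): x=4.0000 theta=0.0000
After 2 (thin lens f=18): x=4.0000 theta=-2/9 (≈-0.2222)
After 3 (propagate distance d=7): x=22/9 (≈2.4444) theta=-2/9 (≈-0.2222)
After 4 (thin lens f=-36): x=22/9 (≈2.4444) theta=-25/162 (≈-0.1543)
z_focus = -x_out/theta_out = -(22/9)/(-25/162) = 15.8400
Rounded to 4 decimal places: z = 15.8400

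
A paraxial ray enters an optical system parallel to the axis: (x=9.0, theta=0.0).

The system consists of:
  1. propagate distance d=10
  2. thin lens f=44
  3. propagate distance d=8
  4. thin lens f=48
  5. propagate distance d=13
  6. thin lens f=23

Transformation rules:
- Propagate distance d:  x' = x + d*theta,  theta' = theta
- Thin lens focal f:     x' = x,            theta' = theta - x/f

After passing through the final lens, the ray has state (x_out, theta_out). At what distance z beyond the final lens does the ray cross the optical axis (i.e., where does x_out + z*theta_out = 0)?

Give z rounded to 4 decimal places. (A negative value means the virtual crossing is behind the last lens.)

Answer: 5.6963

Derivation:
Initial: x=9.0000 theta=0.0000
After 1 (propagate distance d=10): x=9.0000 theta=0.0000
After 2 (thin lens f=44): x=9.0000 theta=-9/44 (≈-0.2045)
After 3 (propagate distance d=8): x=81/11 (≈7.3636) theta=-9/44 (≈-0.2045)
After 4 (thin lens f=48): x=81/11 (≈7.3636) theta=-63/176 (≈-0.3580)
After 5 (propagate distance d=13): x=477/176 (≈2.7102) theta=-63/176 (≈-0.3580)
After 6 (thin lens f=23): x=477/176 (≈2.7102) theta=-963/2024 (≈-0.4758)
z_focus = -x_out/theta_out = -(477/176)/(-963/2024) = 1219/214 ≈ 5.6963
Rounded to 4 decimal places: z = 5.6963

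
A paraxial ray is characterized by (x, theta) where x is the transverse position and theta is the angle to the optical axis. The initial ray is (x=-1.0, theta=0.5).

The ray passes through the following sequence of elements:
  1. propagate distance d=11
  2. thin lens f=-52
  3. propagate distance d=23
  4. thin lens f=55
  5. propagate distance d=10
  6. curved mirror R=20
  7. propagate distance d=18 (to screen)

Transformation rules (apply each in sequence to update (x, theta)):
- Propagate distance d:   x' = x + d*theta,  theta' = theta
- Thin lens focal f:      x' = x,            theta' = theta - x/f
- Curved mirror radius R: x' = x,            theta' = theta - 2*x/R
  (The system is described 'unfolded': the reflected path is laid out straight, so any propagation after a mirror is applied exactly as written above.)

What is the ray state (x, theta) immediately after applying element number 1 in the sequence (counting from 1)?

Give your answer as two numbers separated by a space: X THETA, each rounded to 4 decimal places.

Answer: 4.5000 0.5000

Derivation:
Initial: x=-1.0000 theta=0.5000
After 1 (propagate distance d=11): x=4.5000 theta=0.5000
Rounded to 4 decimal places: x = 4.5000, theta = 0.5000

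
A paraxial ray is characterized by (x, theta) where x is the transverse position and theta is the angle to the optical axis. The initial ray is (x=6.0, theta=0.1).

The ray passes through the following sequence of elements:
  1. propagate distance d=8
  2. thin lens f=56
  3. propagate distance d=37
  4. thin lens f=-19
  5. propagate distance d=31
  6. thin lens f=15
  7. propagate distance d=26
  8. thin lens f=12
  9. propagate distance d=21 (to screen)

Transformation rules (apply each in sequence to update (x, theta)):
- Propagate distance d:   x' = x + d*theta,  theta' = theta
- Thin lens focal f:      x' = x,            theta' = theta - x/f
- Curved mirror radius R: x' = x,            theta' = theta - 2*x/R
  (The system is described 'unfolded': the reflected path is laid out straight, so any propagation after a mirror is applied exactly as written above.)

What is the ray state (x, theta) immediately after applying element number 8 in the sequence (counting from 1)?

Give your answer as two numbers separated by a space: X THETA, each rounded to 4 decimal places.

Answer: -3.4424 -0.4280

Derivation:
Initial: x=6.0000 theta=0.1000
After 1 (propagate distance d=8): x=6.8000 theta=0.1000
After 2 (thin lens f=56): x=6.8000 theta=-3/140 (≈-0.0214)
After 3 (propagate distance d=37): x=841/140 (≈6.0071) theta=-3/140 (≈-0.0214)
After 4 (thin lens f=-19): x=841/140 (≈6.0071) theta=28/95 (≈0.2947)
After 5 (propagate distance d=31): x=40283/2660 (≈15.1440) theta=28/95 (≈0.2947)
After 6 (thin lens f=15): x=40283/2660 (≈15.1440) theta=-28523/39900 (≈-0.7149)
After 7 (propagate distance d=26): x=-137353/39900 (≈-3.4424) theta=-28523/39900 (≈-0.7149)
After 8 (thin lens f=12): x=-137353/39900 (≈-3.4424) theta=-204923/478800 (≈-0.4280)
Rounded to 4 decimal places: x = -3.4424, theta = -0.4280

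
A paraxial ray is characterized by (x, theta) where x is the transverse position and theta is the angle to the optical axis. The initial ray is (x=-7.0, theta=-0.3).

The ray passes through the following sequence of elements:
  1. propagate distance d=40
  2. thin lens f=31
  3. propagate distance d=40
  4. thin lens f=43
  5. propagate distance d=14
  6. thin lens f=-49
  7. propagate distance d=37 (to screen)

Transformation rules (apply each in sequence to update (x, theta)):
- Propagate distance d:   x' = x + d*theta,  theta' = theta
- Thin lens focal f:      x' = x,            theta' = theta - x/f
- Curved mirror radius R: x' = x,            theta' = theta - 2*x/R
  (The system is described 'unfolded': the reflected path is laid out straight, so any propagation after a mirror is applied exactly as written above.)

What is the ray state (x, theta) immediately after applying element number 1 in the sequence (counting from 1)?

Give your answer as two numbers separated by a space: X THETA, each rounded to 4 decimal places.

Answer: -19.0000 -0.3000

Derivation:
Initial: x=-7.0000 theta=-0.3000
After 1 (propagate distance d=40): x=-19.0000 theta=-0.3000
Rounded to 4 decimal places: x = -19.0000, theta = -0.3000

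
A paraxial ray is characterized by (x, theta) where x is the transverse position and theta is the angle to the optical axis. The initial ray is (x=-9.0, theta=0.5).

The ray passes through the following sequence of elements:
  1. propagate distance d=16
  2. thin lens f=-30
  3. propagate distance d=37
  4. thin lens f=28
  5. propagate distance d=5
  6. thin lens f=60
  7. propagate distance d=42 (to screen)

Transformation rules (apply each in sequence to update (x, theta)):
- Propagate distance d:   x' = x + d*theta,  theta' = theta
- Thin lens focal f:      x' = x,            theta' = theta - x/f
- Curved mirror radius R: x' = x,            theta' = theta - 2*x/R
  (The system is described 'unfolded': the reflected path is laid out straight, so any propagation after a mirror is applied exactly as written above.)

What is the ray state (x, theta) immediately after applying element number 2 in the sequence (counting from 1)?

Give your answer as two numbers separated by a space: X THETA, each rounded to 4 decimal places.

Initial: x=-9.0000 theta=0.5000
After 1 (propagate distance d=16): x=-1.0000 theta=0.5000
After 2 (thin lens f=-30): x=-1.0000 theta=7/15 (≈0.4667)
Rounded to 4 decimal places: x = -1.0000, theta = 0.4667

Answer: -1.0000 0.4667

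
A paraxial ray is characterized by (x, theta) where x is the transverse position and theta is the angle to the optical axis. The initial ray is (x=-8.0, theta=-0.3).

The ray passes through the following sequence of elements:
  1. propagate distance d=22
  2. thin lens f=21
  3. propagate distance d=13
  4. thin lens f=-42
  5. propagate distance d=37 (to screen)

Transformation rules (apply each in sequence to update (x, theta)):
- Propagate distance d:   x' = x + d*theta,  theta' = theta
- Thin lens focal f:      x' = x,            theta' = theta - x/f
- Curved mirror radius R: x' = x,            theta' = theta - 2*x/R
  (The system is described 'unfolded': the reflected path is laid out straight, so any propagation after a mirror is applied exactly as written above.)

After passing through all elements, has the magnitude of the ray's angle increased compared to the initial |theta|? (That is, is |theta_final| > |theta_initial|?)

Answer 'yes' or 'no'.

Initial: x=-8.0000 theta=-0.3000
After 1 (propagate distance d=22): x=-14.6000 theta=-0.3000
After 2 (thin lens f=21): x=-14.6000 theta=83/210 (≈0.3952)
After 3 (propagate distance d=13): x=-1987/210 (≈-9.4619) theta=83/210 (≈0.3952)
After 4 (thin lens f=-42): x=-1987/210 (≈-9.4619) theta=1499/8820 (≈0.1700)
After 5 (propagate distance d=37 (to screen)): x=-27991/8820 (≈-3.1736) theta=1499/8820 (≈0.1700)
|theta_initial|=0.3000 |theta_final|=1499/8820 (≈0.1700) -> not increased

Answer: no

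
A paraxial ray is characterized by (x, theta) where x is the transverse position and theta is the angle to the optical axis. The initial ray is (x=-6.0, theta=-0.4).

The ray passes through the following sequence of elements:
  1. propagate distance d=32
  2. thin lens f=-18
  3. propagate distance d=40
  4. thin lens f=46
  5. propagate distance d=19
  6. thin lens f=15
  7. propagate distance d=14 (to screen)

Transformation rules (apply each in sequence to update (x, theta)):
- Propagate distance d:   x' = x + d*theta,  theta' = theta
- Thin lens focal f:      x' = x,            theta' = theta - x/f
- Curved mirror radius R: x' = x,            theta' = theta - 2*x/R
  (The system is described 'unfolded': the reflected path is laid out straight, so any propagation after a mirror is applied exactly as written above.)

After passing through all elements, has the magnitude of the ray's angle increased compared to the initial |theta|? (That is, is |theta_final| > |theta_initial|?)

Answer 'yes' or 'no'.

Answer: yes

Derivation:
Initial: x=-6.0000 theta=-0.4000
After 1 (propagate distance d=32): x=-18.8000 theta=-0.4000
After 2 (thin lens f=-18): x=-18.8000 theta=-13/9 (≈-1.4444)
After 3 (propagate distance d=40): x=-3446/45 (≈-76.5778) theta=-13/9 (≈-1.4444)
After 4 (thin lens f=46): x=-3446/45 (≈-76.5778) theta=76/345 (≈0.2203)
After 5 (propagate distance d=19): x=-74926/1035 (≈-72.3923) theta=76/345 (≈0.2203)
After 6 (thin lens f=15): x=-74926/1035 (≈-72.3923) theta=78346/15525 (≈5.0464)
After 7 (propagate distance d=14 (to screen)): x=-27046/15525 (≈-1.7421) theta=78346/15525 (≈5.0464)
|theta_initial|=0.4000 |theta_final|=78346/15525 (≈5.0464) -> increased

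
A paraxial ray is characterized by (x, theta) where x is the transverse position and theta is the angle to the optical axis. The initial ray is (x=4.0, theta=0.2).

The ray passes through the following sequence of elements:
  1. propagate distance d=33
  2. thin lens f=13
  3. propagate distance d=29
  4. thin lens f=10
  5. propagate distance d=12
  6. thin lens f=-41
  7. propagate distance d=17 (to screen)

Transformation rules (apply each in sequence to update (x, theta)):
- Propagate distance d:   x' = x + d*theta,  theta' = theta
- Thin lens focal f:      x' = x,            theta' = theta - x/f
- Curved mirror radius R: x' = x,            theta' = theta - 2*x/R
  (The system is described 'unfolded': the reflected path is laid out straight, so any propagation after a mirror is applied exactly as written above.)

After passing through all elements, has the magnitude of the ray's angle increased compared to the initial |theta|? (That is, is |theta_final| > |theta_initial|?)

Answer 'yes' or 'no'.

Answer: no

Derivation:
Initial: x=4.0000 theta=0.2000
After 1 (propagate distance d=33): x=10.6000 theta=0.2000
After 2 (thin lens f=13): x=10.6000 theta=-8/13 (≈-0.6154)
After 3 (propagate distance d=29): x=-471/65 (≈-7.2462) theta=-8/13 (≈-0.6154)
After 4 (thin lens f=10): x=-471/65 (≈-7.2462) theta=71/650 (≈0.1092)
After 5 (propagate distance d=12): x=-1929/325 (≈-5.9354) theta=71/650 (≈0.1092)
After 6 (thin lens f=-41): x=-1929/325 (≈-5.9354) theta=-947/26650 (≈-0.0355)
After 7 (propagate distance d=17 (to screen)): x=-174277/26650 (≈-6.5395) theta=-947/26650 (≈-0.0355)
|theta_initial|=0.2000 |theta_final|=947/26650 (≈0.0355) -> not increased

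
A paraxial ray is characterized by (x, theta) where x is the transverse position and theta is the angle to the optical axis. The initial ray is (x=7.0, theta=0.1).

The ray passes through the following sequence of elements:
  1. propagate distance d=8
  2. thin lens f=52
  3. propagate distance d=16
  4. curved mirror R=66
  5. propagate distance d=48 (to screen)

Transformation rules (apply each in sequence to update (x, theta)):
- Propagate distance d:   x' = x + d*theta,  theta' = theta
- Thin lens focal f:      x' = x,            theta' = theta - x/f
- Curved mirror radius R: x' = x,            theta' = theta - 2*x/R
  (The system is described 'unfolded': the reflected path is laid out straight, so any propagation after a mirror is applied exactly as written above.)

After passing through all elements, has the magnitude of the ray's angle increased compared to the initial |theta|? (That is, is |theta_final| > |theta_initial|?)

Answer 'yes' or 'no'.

Initial: x=7.0000 theta=0.1000
After 1 (propagate distance d=8): x=7.8000 theta=0.1000
After 2 (thin lens f=52): x=7.8000 theta=-0.0500
After 3 (propagate distance d=16): x=7.0000 theta=-0.0500
After 4 (curved mirror R=66): x=7.0000 theta=-173/660 (≈-0.2621)
After 5 (propagate distance d=48 (to screen)): x=-307/55 (≈-5.5818) theta=-173/660 (≈-0.2621)
|theta_initial|=0.1000 |theta_final|=173/660 (≈0.2621) -> increased

Answer: yes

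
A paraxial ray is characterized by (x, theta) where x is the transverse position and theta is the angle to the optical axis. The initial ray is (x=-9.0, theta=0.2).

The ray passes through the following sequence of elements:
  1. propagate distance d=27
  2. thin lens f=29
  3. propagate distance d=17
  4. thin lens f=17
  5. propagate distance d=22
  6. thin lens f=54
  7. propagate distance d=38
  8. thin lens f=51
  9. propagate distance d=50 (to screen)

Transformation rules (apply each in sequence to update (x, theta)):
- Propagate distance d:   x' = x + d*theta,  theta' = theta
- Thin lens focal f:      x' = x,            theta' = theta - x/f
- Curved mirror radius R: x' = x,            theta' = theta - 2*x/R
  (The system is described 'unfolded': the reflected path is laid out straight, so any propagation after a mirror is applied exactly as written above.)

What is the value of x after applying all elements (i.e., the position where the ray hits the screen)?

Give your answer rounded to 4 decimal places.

Initial: x=-9.0000 theta=0.2000
After 1 (propagate distance d=27): x=-3.6000 theta=0.2000
After 2 (thin lens f=29): x=-3.6000 theta=47/145 (≈0.3241)
After 3 (propagate distance d=17): x=277/145 (≈1.9103) theta=47/145 (≈0.3241)
After 4 (thin lens f=17): x=277/145 (≈1.9103) theta=18/85 (≈0.2118)
After 5 (propagate distance d=22): x=16193/2465 (≈6.5692) theta=18/85 (≈0.2118)
After 6 (thin lens f=54): x=16193/2465 (≈6.5692) theta=2399/26622 (≈0.0901)
After 7 (propagate distance d=38): x=665116/66555 (≈9.9935) theta=2399/26622 (≈0.0901)
After 8 (thin lens f=51): x=665116/66555 (≈9.9935) theta=-718487/6788610 (≈-0.1058)
After 9 (propagate distance d=50 (to screen)): x=15958741/3394305 (≈4.7016) theta=-718487/6788610 (≈-0.1058)
Rounded to 4 decimal places: x = 4.7016

Answer: 4.7016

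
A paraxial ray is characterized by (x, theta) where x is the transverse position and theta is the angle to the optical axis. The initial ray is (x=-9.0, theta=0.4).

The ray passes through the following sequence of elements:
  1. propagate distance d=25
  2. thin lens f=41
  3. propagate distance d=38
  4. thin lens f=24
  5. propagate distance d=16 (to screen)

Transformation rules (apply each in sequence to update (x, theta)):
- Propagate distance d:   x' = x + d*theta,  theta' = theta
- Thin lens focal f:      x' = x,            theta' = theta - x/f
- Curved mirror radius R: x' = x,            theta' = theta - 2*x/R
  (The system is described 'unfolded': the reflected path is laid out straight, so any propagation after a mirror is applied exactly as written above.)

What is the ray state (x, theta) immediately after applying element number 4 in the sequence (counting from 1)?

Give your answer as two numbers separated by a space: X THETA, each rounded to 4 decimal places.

Initial: x=-9.0000 theta=0.4000
After 1 (propagate distance d=25): x=1.0000 theta=0.4000
After 2 (thin lens f=41): x=1.0000 theta=77/205 (≈0.3756)
After 3 (propagate distance d=38): x=3131/205 (≈15.2732) theta=77/205 (≈0.3756)
After 4 (thin lens f=24): x=3131/205 (≈15.2732) theta=-1283/4920 (≈-0.2608)
Rounded to 4 decimal places: x = 15.2732, theta = -0.2608

Answer: 15.2732 -0.2608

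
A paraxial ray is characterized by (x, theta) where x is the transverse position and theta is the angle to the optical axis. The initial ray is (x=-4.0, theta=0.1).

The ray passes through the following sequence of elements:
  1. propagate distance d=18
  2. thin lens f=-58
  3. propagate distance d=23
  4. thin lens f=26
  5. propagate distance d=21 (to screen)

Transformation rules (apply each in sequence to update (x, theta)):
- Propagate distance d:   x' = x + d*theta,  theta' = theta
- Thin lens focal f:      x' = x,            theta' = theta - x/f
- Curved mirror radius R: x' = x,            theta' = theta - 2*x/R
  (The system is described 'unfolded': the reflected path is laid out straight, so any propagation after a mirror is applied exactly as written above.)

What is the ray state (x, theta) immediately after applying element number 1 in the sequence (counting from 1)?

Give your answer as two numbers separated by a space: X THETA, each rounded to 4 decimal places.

Answer: -2.2000 0.1000

Derivation:
Initial: x=-4.0000 theta=0.1000
After 1 (propagate distance d=18): x=-2.2000 theta=0.1000
Rounded to 4 decimal places: x = -2.2000, theta = 0.1000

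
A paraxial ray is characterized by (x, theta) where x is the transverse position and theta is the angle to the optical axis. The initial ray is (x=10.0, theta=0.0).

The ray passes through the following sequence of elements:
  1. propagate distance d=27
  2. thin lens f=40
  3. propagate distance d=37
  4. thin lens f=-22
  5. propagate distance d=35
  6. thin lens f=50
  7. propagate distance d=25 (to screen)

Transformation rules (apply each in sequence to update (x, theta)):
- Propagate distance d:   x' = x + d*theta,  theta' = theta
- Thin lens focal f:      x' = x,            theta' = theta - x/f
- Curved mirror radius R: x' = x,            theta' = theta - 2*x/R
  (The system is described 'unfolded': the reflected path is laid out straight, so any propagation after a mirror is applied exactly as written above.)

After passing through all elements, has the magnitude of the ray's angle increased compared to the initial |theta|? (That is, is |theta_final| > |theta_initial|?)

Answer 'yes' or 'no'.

Initial: x=10.0000 theta=0.0000
After 1 (propagate distance d=27): x=10.0000 theta=0.0000
After 2 (thin lens f=40): x=10.0000 theta=-0.2500
After 3 (propagate distance d=37): x=0.7500 theta=-0.2500
After 4 (thin lens f=-22): x=0.7500 theta=-19/88 (≈-0.2159)
After 5 (propagate distance d=35): x=-599/88 (≈-6.8068) theta=-19/88 (≈-0.2159)
After 6 (thin lens f=50): x=-599/88 (≈-6.8068) theta=-351/4400 (≈-0.0798)
After 7 (propagate distance d=25 (to screen)): x=-1549/176 (≈-8.8011) theta=-351/4400 (≈-0.0798)
|theta_initial|=0.0000 |theta_final|=351/4400 (≈0.0798) -> increased

Answer: yes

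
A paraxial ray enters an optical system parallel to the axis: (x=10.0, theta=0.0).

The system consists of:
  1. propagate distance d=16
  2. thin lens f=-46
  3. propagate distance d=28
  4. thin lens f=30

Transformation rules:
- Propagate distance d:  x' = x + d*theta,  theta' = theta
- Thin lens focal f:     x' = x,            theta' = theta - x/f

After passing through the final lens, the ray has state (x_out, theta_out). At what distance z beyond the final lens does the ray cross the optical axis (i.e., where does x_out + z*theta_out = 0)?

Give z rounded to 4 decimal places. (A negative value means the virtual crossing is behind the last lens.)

Answer: 50.4545

Derivation:
Initial: x=10.0000 theta=0.0000
After 1 (propagate distance d=16): x=10.0000 theta=0.0000
After 2 (thin lens f=-46): x=10.0000 theta=5/23 (≈0.2174)
After 3 (propagate distance d=28): x=370/23 (≈16.0870) theta=5/23 (≈0.2174)
After 4 (thin lens f=30): x=370/23 (≈16.0870) theta=-22/69 (≈-0.3188)
z_focus = -x_out/theta_out = -(370/23)/(-22/69) = 555/11 ≈ 50.4545
Rounded to 4 decimal places: z = 50.4545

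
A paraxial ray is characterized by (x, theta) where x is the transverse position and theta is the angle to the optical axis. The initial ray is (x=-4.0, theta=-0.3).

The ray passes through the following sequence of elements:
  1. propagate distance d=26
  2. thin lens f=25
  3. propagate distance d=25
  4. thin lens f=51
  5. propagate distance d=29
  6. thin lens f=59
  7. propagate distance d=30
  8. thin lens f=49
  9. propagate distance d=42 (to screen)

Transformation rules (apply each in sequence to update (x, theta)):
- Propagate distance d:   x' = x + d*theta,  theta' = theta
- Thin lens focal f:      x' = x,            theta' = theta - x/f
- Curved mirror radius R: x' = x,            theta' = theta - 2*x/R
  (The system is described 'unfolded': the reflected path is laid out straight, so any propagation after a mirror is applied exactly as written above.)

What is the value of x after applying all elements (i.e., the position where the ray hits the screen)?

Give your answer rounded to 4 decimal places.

Answer: 13.6432

Derivation:
Initial: x=-4.0000 theta=-0.3000
After 1 (propagate distance d=26): x=-11.8000 theta=-0.3000
After 2 (thin lens f=25): x=-11.8000 theta=0.1720
After 3 (propagate distance d=25): x=-7.5000 theta=0.1720
After 4 (thin lens f=51): x=-7.5000 theta=678/2125 (≈0.3191)
After 5 (propagate distance d=29): x=7449/4250 (≈1.7527) theta=678/2125 (≈0.3191)
After 6 (thin lens f=59): x=7449/4250 (≈1.7527) theta=14511/50150 (≈0.2894)
After 7 (propagate distance d=30): x=2616141/250750 (≈10.4333) theta=14511/50150 (≈0.2894)
After 8 (thin lens f=49): x=2616141/250750 (≈10.4333) theta=469527/6143375 (≈0.0764)
After 9 (propagate distance d=42 (to screen)): x=23947311/1755250 (≈13.6432) theta=469527/6143375 (≈0.0764)
Rounded to 4 decimal places: x = 13.6432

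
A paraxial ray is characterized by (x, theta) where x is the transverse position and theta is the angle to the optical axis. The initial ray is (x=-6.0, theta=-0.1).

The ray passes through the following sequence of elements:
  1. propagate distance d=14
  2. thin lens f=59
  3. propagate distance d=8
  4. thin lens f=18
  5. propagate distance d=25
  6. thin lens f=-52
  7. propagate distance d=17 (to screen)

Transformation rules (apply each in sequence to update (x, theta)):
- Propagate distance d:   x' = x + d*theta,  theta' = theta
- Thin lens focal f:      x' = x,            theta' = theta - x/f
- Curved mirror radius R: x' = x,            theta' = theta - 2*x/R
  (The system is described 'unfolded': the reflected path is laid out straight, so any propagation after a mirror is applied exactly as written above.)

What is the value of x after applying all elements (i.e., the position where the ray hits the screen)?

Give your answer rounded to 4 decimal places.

Initial: x=-6.0000 theta=-0.1000
After 1 (propagate distance d=14): x=-7.4000 theta=-0.1000
After 2 (thin lens f=59): x=-7.4000 theta=3/118 (≈0.0254)
After 3 (propagate distance d=8): x=-2123/295 (≈-7.1966) theta=3/118 (≈0.0254)
After 4 (thin lens f=18): x=-2123/295 (≈-7.1966) theta=1129/2655 (≈0.4252)
After 5 (propagate distance d=25): x=9118/2655 (≈3.4343) theta=1129/2655 (≈0.4252)
After 6 (thin lens f=-52): x=9118/2655 (≈3.4343) theta=33913/69030 (≈0.4913)
After 7 (propagate distance d=17 (to screen)): x=813589/69030 (≈11.7860) theta=33913/69030 (≈0.4913)
Rounded to 4 decimal places: x = 11.7860

Answer: 11.7860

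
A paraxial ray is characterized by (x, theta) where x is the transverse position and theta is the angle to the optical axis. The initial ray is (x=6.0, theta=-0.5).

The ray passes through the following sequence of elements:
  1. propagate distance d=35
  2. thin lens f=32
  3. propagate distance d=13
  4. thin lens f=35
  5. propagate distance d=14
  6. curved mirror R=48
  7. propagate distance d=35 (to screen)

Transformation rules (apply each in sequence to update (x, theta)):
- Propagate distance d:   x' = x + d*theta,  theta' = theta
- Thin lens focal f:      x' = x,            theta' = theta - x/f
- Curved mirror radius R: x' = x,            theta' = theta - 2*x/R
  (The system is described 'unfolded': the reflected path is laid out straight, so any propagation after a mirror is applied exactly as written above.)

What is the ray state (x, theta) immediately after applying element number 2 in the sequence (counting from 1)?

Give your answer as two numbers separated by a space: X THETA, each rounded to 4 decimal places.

Answer: -11.5000 -0.1406

Derivation:
Initial: x=6.0000 theta=-0.5000
After 1 (propagate distance d=35): x=-11.5000 theta=-0.5000
After 2 (thin lens f=32): x=-11.5000 theta=-9/64 (≈-0.1406)
Rounded to 4 decimal places: x = -11.5000, theta = -0.1406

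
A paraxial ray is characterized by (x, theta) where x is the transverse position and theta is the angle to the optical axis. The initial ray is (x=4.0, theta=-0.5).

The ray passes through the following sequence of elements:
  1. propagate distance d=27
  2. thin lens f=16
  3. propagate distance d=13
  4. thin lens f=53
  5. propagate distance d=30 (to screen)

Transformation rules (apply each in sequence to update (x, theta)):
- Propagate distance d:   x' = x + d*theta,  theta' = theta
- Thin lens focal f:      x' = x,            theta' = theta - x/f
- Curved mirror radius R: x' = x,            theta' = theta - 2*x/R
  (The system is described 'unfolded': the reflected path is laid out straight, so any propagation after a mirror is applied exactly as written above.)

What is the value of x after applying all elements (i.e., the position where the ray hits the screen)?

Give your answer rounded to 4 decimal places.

Answer: -0.7813

Derivation:
Initial: x=4.0000 theta=-0.5000
After 1 (propagate distance d=27): x=-9.5000 theta=-0.5000
After 2 (thin lens f=16): x=-9.5000 theta=3/32 (≈0.0938)
After 3 (propagate distance d=13): x=-265/32 (≈-8.2813) theta=3/32 (≈0.0938)
After 4 (thin lens f=53): x=-265/32 (≈-8.2813) theta=0.2500
After 5 (propagate distance d=30 (to screen)): x=-25/32 (≈-0.7813) theta=0.2500
Rounded to 4 decimal places: x = -0.7813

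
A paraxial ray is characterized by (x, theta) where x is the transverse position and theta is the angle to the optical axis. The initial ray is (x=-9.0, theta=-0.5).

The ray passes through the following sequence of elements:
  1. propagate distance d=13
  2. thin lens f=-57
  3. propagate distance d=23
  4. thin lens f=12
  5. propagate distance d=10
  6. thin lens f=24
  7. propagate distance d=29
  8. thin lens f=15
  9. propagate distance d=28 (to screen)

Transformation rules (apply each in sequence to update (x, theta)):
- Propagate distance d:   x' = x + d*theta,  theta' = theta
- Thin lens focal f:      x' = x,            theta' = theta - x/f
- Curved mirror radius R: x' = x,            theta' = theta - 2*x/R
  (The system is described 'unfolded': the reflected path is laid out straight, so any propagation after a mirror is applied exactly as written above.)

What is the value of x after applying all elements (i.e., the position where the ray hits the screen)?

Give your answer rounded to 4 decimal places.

Answer: 18.8087

Derivation:
Initial: x=-9.0000 theta=-0.5000
After 1 (propagate distance d=13): x=-15.5000 theta=-0.5000
After 2 (thin lens f=-57): x=-15.5000 theta=-44/57 (≈-0.7719)
After 3 (propagate distance d=23): x=-3791/114 (≈-33.2544) theta=-44/57 (≈-0.7719)
After 4 (thin lens f=12): x=-3791/114 (≈-33.2544) theta=2735/1368 (≈1.9993)
After 5 (propagate distance d=10): x=-9071/684 (≈-13.2617) theta=2735/1368 (≈1.9993)
After 6 (thin lens f=24): x=-9071/684 (≈-13.2617) theta=41891/16416 (≈2.5518)
After 7 (propagate distance d=29): x=997135/16416 (≈60.7417) theta=41891/16416 (≈2.5518)
After 8 (thin lens f=15): x=997135/16416 (≈60.7417) theta=-36877/24624 (≈-1.4976)
After 9 (propagate distance d=28 (to screen)): x=926293/49248 (≈18.8087) theta=-36877/24624 (≈-1.4976)
Rounded to 4 decimal places: x = 18.8087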